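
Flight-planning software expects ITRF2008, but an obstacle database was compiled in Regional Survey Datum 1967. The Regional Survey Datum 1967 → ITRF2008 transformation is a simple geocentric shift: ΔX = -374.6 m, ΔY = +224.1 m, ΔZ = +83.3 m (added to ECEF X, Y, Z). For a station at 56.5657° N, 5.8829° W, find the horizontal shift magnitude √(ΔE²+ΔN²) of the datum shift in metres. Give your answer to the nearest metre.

At φ = 56.5657°, λ = -5.8829°: sin φ = 0.834518, cos φ = 0.550980, sin λ = -0.102496, cos λ = 0.994733.
ΔE = −sin λ·ΔX + cos λ·ΔY = −(-0.102496)·(-374.6) + (0.994733)·(224.1) = 184.52 m.
ΔN = −sin φ cos λ·ΔX − sin φ sin λ·ΔY + cos φ·ΔZ = −(0.834518)(0.994733)(-374.6) − (0.834518)(-0.102496)(224.1) + (0.550980)(83.3) = 376.03 m.
Horizontal magnitude = √(ΔE² + ΔN²) = √(184.52² + 376.03²) = 418.86 m.

419 m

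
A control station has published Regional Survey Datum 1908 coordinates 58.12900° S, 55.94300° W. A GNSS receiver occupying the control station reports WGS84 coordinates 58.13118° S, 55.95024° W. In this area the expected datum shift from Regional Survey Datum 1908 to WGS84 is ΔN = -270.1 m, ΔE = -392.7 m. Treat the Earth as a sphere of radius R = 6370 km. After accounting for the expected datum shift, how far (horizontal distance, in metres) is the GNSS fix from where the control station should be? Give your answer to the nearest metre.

Observed coordinate differences: Δφ = -0.00218°, Δλ = -0.00724°.
Converting to metres (1° lat = 111177 m, cos φ = 0.528009): observed ΔN = -242.4 m, observed ΔE = -425.0 m.
Subtracting the expected shift leaves a residual of -242.4 − (-270.1) = 27.7 m north and -425.0 − (-392.7) = -32.3 m east.
Residual distance = √(27.7² + (-32.3)²) = 42.6 m.

43 m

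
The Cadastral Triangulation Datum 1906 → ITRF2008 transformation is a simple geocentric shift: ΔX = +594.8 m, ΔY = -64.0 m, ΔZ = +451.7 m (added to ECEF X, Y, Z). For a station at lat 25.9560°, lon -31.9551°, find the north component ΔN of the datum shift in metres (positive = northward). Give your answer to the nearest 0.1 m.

ΔN = 170.4 m

At φ = 25.9560°, λ = -31.9551°: sin φ = 0.437681, cos φ = 0.899130, sin λ = -0.529255, cos λ = 0.848463.
ΔN = −sin φ cos λ·ΔX − sin φ sin λ·ΔY + cos φ·ΔZ = −(0.437681)(0.848463)(594.8) − (0.437681)(-0.529255)(-64.0) + (0.899130)(451.7) = 170.43 m.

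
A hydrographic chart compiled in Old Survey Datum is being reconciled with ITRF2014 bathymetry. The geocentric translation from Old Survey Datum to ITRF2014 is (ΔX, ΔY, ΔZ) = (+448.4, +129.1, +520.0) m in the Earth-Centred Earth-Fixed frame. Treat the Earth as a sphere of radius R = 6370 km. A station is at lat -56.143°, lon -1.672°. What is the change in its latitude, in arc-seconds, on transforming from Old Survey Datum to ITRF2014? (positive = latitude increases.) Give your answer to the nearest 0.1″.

Δφ = 21.3″

sin φ = -0.830431, cos φ = 0.557122, sin λ = -0.029178, cos λ = 0.999574.
North component: ΔN = −sin φ cos λ·ΔX − sin φ sin λ·ΔY + cos φ·ΔZ = −(-0.830431)(0.999574)(448.4) − (-0.830431)(-0.029178)(129.1) + (0.557122)(520.0) = 658.78 m.
1° of latitude spans πR/180 = 111177 m, so Δφ = 658.78 / 111177 × 3600 = 21.332″.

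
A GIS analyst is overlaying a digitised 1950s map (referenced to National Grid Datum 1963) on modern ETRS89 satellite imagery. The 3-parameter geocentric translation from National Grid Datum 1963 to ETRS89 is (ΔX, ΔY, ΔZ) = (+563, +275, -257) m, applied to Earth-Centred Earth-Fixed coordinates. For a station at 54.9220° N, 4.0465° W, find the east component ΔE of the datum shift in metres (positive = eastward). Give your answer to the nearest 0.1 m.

ΔE = 314.0 m

The local east axis at (φ, λ) is (−sin λ, cos λ, 0), so ΔE = −sin(-4.0465°)·563 + cos(-4.0465°)·275 = 314.04 m.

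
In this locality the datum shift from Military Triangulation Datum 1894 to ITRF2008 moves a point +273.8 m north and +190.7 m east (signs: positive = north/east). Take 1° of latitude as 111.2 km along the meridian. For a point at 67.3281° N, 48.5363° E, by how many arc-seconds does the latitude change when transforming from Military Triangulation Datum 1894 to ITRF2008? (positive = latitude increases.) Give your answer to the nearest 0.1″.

Δφ = 8.9″

1° of latitude = 111.2 km, so Δφ = 273.8 / 111200 = 0.0024622° = 8.864″.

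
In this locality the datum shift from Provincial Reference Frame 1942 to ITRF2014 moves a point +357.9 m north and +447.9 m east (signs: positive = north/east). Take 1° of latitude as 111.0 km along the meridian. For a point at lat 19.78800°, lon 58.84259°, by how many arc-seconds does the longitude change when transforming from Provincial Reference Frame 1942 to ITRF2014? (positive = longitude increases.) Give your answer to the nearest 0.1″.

Δλ = 15.4″

At latitude 19.78800°, cos φ = 0.940952.
1° of longitude at this latitude = 111.0 × cos φ = 104.45 km, so Δλ = 447.9 / 104445.6 = 0.0042884° = 15.438″.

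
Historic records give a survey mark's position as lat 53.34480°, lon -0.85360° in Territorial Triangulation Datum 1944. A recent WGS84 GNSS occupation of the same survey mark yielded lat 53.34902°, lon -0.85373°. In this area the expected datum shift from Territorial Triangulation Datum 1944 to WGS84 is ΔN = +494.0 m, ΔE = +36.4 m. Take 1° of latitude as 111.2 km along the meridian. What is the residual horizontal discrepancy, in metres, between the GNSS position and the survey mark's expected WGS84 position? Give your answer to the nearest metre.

51 m

Observed coordinate differences: Δφ = +0.00422°, Δλ = -0.00013°.
Converting to metres (1° lat = 111200 m, cos φ = 0.596998): observed ΔN = 469.3 m, observed ΔE = -8.6 m.
Subtracting the expected shift leaves a residual of 469.3 − (494.0) = -24.7 m north and -8.6 − (36.4) = -45.0 m east.
Residual distance = √((-24.7)² + (-45.0)²) = 51.4 m.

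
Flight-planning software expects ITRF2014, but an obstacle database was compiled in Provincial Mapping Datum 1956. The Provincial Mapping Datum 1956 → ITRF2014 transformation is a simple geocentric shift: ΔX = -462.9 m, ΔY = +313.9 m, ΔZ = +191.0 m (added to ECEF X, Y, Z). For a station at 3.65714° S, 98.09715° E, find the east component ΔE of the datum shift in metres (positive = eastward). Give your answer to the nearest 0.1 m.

ΔE = 414.1 m

At φ = -3.65714°, λ = 98.09715°: sin φ = -0.063786, cos φ = 0.997964, sin λ = 0.990031, cos λ = -0.140852.
ΔE = −sin λ·ΔX + cos λ·ΔY = −(0.990031)·(-462.9) + (-0.140852)·(313.9) = 414.07 m.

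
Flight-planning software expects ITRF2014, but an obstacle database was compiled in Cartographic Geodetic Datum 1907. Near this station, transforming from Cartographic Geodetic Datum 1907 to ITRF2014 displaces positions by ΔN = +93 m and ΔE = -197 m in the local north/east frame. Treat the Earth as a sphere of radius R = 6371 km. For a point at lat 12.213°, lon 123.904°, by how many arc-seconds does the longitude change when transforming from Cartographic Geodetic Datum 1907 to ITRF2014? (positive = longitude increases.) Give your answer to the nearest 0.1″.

Δλ = -6.5″

At latitude 12.213°, cos φ = 0.977368.
One radian of longitude at latitude φ spans R cos φ, so Δλ = ΔE / (R cos φ) = -197.0 / (6371000 × 0.977368) = -3.1637e-05 rad = -6.526″.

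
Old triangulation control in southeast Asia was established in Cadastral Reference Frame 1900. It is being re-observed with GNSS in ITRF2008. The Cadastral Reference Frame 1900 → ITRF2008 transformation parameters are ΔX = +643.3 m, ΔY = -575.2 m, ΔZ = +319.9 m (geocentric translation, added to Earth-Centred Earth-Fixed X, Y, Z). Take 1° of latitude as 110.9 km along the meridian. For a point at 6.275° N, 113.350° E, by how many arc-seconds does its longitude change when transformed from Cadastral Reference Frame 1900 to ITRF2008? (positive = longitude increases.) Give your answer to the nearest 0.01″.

Δλ = -11.84″

sin φ = 0.109301, cos φ = 0.994009, sin λ = 0.918101, cos λ = -0.396347.
East component: ΔE = −sin λ·ΔX + cos λ·ΔY = −(0.918101)(643.3) + (-0.396347)(-575.2) = -362.64 m.
1° of latitude spans 110900 m; at latitude φ, 1° of longitude spans that × cos φ = 110235.6 m, so Δλ = -362.64 / 110235.6 × 3600 = -11.843″.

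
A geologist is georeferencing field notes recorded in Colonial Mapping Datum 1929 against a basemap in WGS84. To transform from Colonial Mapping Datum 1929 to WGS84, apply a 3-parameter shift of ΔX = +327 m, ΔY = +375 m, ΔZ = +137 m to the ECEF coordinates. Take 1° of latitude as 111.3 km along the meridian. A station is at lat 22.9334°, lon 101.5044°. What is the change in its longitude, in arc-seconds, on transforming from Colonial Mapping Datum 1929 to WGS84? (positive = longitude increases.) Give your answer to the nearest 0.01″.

sin φ = 0.389661, cos φ = 0.920958, sin λ = 0.979909, cos λ = -0.199443.
East component: ΔE = −sin λ·ΔX + cos λ·ΔY = −(0.979909)(327) + (-0.199443)(375) = -395.22 m.
1° of latitude spans 111300 m; at latitude φ, 1° of longitude spans that × cos φ = 102502.7 m, so Δλ = -395.22 / 102502.7 × 3600 = -13.881″.

Δλ = -13.88″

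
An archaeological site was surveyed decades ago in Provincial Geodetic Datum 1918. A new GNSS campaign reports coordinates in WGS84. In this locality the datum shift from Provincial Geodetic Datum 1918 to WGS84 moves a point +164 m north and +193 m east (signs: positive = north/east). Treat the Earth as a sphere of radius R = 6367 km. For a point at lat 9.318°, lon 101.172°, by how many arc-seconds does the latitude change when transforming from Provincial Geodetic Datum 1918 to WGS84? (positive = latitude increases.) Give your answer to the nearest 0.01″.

On a sphere of radius R, 1 rad of latitude = R, so Δφ = ΔN / R = 164.0 / 6367000 = 2.5758e-05 rad = 5.313″.

Δφ = 5.31″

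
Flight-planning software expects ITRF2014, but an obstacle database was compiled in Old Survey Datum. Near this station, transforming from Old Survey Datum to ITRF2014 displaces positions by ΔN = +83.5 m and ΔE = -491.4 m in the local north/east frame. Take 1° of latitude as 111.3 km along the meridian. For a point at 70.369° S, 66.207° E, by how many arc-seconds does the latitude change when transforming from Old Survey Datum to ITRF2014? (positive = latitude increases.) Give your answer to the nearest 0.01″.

Δφ = 2.70″

1° of latitude = 111.3 km, so Δφ = 83.5 / 111300 = 0.0007502° = 2.701″.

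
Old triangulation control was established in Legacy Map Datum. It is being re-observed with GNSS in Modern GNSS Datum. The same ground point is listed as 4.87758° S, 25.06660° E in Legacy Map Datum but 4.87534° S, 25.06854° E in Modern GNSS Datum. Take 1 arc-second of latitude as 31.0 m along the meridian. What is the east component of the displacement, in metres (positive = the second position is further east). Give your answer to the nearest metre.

Δφ = -4.87534° − -4.87758° = +0.00224°; Δλ = 25.06854° − 25.06660° = +0.00194°.
1° of latitude = 3600 × 31.00 = 111600 m.
ΔN = Δφ × 111600 = 250.0 m; ΔE = Δλ × 111600 × cos(-4.87758°) = +0.00194 × 111600 × 0.996379 = 215.7 m.

ΔE = 216 m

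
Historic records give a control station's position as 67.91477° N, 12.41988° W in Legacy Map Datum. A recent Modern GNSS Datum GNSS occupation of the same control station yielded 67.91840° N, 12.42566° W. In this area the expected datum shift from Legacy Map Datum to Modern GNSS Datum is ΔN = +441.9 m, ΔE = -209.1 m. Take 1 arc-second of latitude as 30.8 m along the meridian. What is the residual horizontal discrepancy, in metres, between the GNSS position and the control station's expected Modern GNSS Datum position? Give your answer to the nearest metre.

Observed coordinate differences: Δφ = +0.00363°, Δλ = -0.00578°.
Converting to metres (1° lat = 110880 m, cos φ = 0.375985): observed ΔN = 402.5 m, observed ΔE = -241.0 m.
Subtracting the expected shift leaves a residual of 402.5 − (441.9) = -39.4 m north and -241.0 − (-209.1) = -31.9 m east.
Residual distance = √((-39.4)² + (-31.9)²) = 50.7 m.

51 m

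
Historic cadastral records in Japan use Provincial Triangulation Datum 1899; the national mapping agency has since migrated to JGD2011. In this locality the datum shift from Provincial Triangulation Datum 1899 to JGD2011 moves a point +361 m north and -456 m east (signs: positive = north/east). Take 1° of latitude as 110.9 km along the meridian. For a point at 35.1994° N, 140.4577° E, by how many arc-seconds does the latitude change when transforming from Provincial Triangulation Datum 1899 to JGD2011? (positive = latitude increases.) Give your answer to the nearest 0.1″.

1° of latitude = 110.9 km, so Δφ = 361.0 / 110900 = 0.0032552° = 11.719″.

Δφ = 11.7″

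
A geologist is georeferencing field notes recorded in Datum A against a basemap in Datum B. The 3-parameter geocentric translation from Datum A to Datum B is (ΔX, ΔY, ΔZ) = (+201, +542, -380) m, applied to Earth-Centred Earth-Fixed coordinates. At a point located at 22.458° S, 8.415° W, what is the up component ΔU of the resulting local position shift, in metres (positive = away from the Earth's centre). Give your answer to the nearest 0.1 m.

The local up (radial) axis is (cos φ cos λ, cos φ sin λ, sin φ), giving ΔU = 183.756 − 73.302 + 145.162 = 255.62 m.

ΔU = 255.6 m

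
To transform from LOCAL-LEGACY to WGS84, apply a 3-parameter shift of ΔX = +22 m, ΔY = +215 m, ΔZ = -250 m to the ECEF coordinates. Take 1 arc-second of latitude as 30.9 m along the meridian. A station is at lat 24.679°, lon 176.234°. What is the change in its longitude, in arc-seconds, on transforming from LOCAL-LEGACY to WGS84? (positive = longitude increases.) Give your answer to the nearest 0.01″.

sin φ = 0.417534, cos φ = 0.908661, sin λ = 0.065682, cos λ = -0.997841.
East component: ΔE = −sin λ·ΔX + cos λ·ΔY = −(0.065682)(22) + (-0.997841)(215) = -215.98 m.
1° of latitude spans 3600 × 30.90 = 111240 m; at latitude φ, 1° of longitude spans that × cos φ = 101079.5 m, so Δλ = -215.98 / 101079.5 × 3600 = -7.692″.

Δλ = -7.69″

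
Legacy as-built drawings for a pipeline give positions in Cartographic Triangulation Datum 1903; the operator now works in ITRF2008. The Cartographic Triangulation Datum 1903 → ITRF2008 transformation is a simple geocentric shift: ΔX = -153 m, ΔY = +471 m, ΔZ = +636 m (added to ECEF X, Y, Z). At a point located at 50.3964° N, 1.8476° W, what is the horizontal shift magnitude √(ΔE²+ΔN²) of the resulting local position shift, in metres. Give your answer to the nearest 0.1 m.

The local east axis at (φ, λ) is (−sin λ, cos λ, 0), so ΔE = −sin(-1.8476°)·(-153) + cos(-1.8476°)·471 = 465.82 m.
The local north axis is (−sin φ cos λ, −sin φ sin λ, cos φ), giving ΔN = 117.821 + 11.700 + 405.432 = 534.95 m.
Horizontal magnitude = √(ΔE² + ΔN²) = √(465.82² + 534.95²) = 709.34 m.

709.3 m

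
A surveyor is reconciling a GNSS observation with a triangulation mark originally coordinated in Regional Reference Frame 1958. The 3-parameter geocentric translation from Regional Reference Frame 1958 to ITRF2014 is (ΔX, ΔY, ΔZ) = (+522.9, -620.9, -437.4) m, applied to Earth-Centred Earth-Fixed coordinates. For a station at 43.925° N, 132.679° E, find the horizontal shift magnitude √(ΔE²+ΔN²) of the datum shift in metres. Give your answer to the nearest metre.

250 m

The local east axis at (φ, λ) is (−sin λ, cos λ, 0), so ΔE = −sin(132.679°)·522.9 + cos(132.679°)·(-620.9) = 36.49 m.
The local north axis is (−sin φ cos λ, −sin φ sin λ, cos φ), giving ΔN = 245.901 + 316.656 − 315.037 = 247.52 m.
Horizontal magnitude = √(ΔE² + ΔN²) = √(36.49² + 247.52²) = 250.19 m.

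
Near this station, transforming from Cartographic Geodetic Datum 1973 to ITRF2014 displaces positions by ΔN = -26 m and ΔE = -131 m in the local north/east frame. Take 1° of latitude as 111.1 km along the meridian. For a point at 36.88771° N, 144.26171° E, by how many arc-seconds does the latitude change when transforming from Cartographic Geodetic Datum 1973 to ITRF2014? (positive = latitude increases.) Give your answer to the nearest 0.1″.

Δφ = -0.8″

1° of latitude = 111.1 km, so Δφ = -26.0 / 111100 = -0.0002340° = -0.842″.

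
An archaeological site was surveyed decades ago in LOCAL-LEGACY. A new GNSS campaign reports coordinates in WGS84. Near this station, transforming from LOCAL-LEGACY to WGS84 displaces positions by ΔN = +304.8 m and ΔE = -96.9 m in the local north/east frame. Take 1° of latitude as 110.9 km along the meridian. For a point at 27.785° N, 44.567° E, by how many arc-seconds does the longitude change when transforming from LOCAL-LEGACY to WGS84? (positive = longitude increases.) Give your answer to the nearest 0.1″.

Δλ = -3.6″

At latitude 27.785°, cos φ = 0.884703.
1° of longitude at this latitude = 110.9 × cos φ = 98.11 km, so Δλ = -96.9 / 98113.6 = -0.0009876° = -3.555″.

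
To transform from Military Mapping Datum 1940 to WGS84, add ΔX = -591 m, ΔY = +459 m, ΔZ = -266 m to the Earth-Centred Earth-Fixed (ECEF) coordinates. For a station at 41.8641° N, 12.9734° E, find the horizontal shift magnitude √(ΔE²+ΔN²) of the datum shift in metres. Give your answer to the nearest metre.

592 m

At φ = 41.8641°, λ = 12.9734°: sin φ = 0.667366, cos φ = 0.744730, sin λ = 0.224499, cos λ = 0.974474.
ΔE = −sin λ·ΔX + cos λ·ΔY = −(0.224499)·(-591) + (0.974474)·(459) = 579.96 m.
ΔN = −sin φ cos λ·ΔX − sin φ sin λ·ΔY + cos φ·ΔZ = −(0.667366)(0.974474)(-591) − (0.667366)(0.224499)(459) + (0.744730)(-266) = 117.48 m.
Horizontal magnitude = √(ΔE² + ΔN²) = √(579.96² + 117.48²) = 591.74 m.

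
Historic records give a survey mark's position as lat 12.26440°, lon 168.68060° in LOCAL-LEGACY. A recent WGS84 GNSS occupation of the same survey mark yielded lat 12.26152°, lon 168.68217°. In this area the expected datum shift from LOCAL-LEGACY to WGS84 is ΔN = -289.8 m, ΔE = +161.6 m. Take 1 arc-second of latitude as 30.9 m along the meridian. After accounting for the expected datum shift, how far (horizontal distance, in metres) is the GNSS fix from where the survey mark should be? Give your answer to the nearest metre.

32 m

Observed coordinate differences: Δφ = -0.00288°, Δλ = +0.00157°.
Converting to metres (1° lat = 111240 m, cos φ = 0.977178): observed ΔN = -320.4 m, observed ΔE = 170.7 m.
Subtracting the expected shift leaves a residual of -320.4 − (-289.8) = -30.6 m north and 170.7 − (161.6) = 9.1 m east.
Residual distance = √((-30.6)² + 9.1²) = 31.9 m.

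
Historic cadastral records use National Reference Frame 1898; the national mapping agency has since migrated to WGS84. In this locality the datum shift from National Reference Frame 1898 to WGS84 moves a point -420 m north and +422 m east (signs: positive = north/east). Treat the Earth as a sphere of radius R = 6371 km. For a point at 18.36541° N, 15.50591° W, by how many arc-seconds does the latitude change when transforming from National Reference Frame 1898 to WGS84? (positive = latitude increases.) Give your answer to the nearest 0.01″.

Δφ = -13.60″

On a sphere of radius R, 1 rad of latitude = R, so Δφ = ΔN / R = -420.0 / 6371000 = -6.5924e-05 rad = -13.598″.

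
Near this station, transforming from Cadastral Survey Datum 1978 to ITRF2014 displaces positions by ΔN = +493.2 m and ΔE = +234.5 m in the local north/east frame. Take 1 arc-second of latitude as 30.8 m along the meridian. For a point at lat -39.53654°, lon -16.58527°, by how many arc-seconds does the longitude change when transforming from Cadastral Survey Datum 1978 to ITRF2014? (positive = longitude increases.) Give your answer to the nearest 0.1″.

At latitude -39.53654°, cos φ = 0.771219.
1″ of longitude at this latitude = 30.80 × cos φ = 23.7535 m, so Δλ = 234.5 / 23.7535 = 9.872″.

Δλ = 9.9″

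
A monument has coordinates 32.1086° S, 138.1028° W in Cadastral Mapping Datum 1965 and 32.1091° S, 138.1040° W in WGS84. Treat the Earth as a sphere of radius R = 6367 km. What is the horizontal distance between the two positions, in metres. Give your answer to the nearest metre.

Δφ = -32.1091° − -32.1086° = -0.0005°; Δλ = -138.1040° − -138.1028° = -0.0012°.
1° along a meridian = πR/180 = 111125 m.
ΔN = Δφ × 111125 = -55.6 m; ΔE = Δλ × 111125 × cos(-32.1086°) = -0.0012 × 111125 × 0.847042 = -113.0 m.
Distance = √(ΔE² + ΔN²) = √((-113.0)² + (-55.6)²) = 125.9 m.

126 m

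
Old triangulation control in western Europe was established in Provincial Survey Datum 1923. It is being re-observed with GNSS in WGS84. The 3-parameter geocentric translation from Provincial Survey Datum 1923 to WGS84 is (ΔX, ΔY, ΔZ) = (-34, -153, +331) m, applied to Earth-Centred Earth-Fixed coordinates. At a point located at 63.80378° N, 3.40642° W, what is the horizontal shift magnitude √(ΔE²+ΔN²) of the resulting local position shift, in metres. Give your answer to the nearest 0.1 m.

228.7 m

The local east axis at (φ, λ) is (−sin λ, cos λ, 0), so ΔE = −sin(-3.40642°)·(-34) + cos(-3.40642°)·(-153) = -154.75 m.
The local north axis is (−sin φ cos λ, −sin φ sin λ, cos φ), giving ΔN = 30.454 − 8.157 + 146.119 = 168.42 m.
Horizontal magnitude = √(ΔE² + ΔN²) = √((-154.75)² + 168.42²) = 228.72 m.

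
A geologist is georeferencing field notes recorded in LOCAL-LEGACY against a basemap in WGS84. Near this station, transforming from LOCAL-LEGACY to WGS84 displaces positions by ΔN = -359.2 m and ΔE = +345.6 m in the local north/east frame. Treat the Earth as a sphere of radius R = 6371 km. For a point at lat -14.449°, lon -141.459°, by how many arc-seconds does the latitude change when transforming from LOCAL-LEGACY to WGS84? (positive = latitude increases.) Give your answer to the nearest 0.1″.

Δφ = -11.6″

On a sphere of radius R, 1 rad of latitude = R, so Δφ = ΔN / R = -359.2 / 6371000 = -5.6380e-05 rad = -11.629″.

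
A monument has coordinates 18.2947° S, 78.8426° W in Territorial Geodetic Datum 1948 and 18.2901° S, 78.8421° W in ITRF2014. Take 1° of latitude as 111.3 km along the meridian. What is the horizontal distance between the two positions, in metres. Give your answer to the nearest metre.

Δφ = -18.2901° − -18.2947° = +0.0046°; Δλ = -78.8421° − -78.8426° = +0.0005°.
ΔN = Δφ × 111300 = 512.0 m; ΔE = Δλ × 111300 × cos(-18.2947°) = +0.0005 × 111300 × 0.949455 = 52.8 m.
Distance = √(ΔE² + ΔN²) = √(52.8² + 512.0²) = 514.7 m.

515 m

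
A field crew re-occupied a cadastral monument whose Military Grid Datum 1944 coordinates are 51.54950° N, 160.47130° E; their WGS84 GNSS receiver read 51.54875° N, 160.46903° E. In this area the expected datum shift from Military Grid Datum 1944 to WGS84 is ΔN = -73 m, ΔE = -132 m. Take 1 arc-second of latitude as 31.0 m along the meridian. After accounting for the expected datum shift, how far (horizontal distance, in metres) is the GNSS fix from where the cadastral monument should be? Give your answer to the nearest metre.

Observed coordinate differences: Δφ = -0.00075°, Δλ = -0.00227°.
Converting to metres (1° lat = 111600 m, cos φ = 0.621838): observed ΔN = -83.7 m, observed ΔE = -157.5 m.
Subtracting the expected shift leaves a residual of -83.7 − (-73) = -10.7 m north and -157.5 − (-132) = -25.5 m east.
Residual distance = √((-10.7)² + (-25.5)²) = 27.7 m.

28 m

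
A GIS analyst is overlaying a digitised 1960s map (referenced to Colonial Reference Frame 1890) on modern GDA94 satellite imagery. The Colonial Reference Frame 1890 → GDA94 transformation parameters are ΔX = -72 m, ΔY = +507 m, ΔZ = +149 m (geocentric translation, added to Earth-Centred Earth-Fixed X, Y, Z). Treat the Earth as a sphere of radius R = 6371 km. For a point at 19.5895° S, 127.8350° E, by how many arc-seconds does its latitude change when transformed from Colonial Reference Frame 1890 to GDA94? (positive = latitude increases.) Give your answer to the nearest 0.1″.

Δφ = 9.4″

sin φ = -0.335279, cos φ = 0.942119, sin λ = 0.789780, cos λ = -0.613390.
North component: ΔN = −sin φ cos λ·ΔX − sin φ sin λ·ΔY + cos φ·ΔZ = −(-0.335279)(-0.613390)(-72) − (-0.335279)(0.789780)(507) + (0.942119)(149) = 289.43 m.
1° of latitude spans πR/180 = 111195 m, so Δφ = 289.43 / 111195 × 3600 = 9.371″.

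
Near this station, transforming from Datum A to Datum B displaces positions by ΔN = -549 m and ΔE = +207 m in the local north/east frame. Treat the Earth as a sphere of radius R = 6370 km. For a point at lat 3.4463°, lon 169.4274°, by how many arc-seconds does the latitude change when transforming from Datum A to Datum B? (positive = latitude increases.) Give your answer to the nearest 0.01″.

Δφ = -17.78″

On a sphere of radius R, 1 rad of latitude = R, so Δφ = ΔN / R = -549.0 / 6370000 = -8.6185e-05 rad = -17.777″.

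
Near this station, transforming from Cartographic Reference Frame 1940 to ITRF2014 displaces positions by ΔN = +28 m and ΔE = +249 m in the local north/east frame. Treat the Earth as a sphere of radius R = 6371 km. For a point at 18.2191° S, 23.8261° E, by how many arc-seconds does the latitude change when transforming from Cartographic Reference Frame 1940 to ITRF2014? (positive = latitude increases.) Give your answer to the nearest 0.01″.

On a sphere of radius R, 1 rad of latitude = R, so Δφ = ΔN / R = 28.0 / 6371000 = 4.3949e-06 rad = 0.907″.

Δφ = 0.91″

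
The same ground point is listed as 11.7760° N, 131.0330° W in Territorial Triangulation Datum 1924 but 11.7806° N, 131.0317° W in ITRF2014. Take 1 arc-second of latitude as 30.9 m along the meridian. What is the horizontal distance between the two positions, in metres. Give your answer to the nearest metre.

Δφ = 11.7806° − 11.7760° = +0.0046°; Δλ = -131.0317° − -131.0330° = +0.0013°.
1° of latitude = 3600 × 30.90 = 111240 m.
ΔN = Δφ × 111240 = 511.7 m; ΔE = Δλ × 111240 × cos(11.7760°) = +0.0013 × 111240 × 0.978953 = 141.6 m.
Distance = √(ΔE² + ΔN²) = √(141.6² + 511.7²) = 530.9 m.

531 m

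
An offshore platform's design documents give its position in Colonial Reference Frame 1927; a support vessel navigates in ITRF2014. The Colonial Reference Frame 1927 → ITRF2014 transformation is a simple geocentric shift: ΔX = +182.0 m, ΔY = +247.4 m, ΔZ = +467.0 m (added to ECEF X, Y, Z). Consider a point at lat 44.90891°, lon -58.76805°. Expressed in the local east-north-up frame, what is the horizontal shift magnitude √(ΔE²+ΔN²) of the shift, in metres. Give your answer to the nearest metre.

At φ = 44.90891°, λ = -58.76805°: sin φ = 0.705982, cos φ = 0.708230, sin λ = -0.855075, cos λ = 0.518504.
ΔE = −sin λ·ΔX + cos λ·ΔY = −(-0.855075)·(182.0) + (0.518504)·(247.4) = 283.90 m.
ΔN = −sin φ cos λ·ΔX − sin φ sin λ·ΔY + cos φ·ΔZ = −(0.705982)(0.518504)(182.0) − (0.705982)(-0.855075)(247.4) + (0.708230)(467.0) = 413.47 m.
Horizontal magnitude = √(ΔE² + ΔN²) = √(283.90² + 413.47²) = 501.55 m.

502 m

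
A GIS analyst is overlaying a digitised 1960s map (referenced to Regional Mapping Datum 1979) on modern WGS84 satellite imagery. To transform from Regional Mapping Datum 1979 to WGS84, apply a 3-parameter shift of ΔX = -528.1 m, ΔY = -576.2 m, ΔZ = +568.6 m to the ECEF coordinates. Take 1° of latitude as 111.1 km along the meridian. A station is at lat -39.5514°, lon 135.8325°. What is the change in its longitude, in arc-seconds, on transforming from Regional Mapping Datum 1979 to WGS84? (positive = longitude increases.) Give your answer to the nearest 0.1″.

Δλ = 32.8″

sin φ = -0.636770, cos φ = 0.771054, sin λ = 0.696758, cos λ = -0.717306.
East component: ΔE = −sin λ·ΔX + cos λ·ΔY = −(0.696758)(-528.1) + (-0.717306)(-576.2) = 781.27 m.
1° of latitude spans 111100 m; at latitude φ, 1° of longitude spans that × cos φ = 85664.1 m, so Δλ = 781.27 / 85664.1 × 3600 = 32.833″.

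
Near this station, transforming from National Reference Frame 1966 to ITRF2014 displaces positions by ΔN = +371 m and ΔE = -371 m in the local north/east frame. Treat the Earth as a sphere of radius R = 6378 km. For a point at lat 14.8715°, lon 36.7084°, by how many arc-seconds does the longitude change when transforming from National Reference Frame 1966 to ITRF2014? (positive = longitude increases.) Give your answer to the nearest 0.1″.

Δλ = -12.4″

At latitude 14.8715°, cos φ = 0.966504.
One radian of longitude at latitude φ spans R cos φ, so Δλ = ΔE / (R cos φ) = -371.0 / (6378000 × 0.966504) = -6.0185e-05 rad = -12.414″.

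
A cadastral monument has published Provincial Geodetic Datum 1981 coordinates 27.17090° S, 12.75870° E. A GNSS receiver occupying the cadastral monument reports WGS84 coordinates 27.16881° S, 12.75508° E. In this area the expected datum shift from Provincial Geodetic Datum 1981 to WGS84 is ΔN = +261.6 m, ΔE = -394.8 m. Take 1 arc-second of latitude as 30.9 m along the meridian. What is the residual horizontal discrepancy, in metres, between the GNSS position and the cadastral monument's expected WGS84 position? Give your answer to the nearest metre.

47 m

Observed coordinate differences: Δφ = +0.00209°, Δλ = -0.00362°.
Converting to metres (1° lat = 111240 m, cos φ = 0.889648): observed ΔN = 232.5 m, observed ΔE = -358.3 m.
Subtracting the expected shift leaves a residual of 232.5 − (261.6) = -29.1 m north and -358.3 − (-394.8) = 36.5 m east.
Residual distance = √((-29.1)² + 36.5²) = 46.7 m.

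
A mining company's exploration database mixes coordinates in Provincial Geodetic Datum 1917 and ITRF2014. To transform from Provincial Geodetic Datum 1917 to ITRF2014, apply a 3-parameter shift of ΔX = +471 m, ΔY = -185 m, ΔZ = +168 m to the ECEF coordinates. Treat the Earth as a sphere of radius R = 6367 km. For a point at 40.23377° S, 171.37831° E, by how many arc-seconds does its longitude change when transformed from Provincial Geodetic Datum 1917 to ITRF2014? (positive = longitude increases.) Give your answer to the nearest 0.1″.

sin φ = -0.645908, cos φ = 0.763415, sin λ = 0.149910, cos λ = -0.988700.
East component: ΔE = −sin λ·ΔX + cos λ·ΔY = −(0.149910)(471) + (-0.988700)(-185) = 112.30 m.
1° of latitude spans πR/180 = 111125 m; at latitude φ, 1° of longitude spans that × cos φ = 84834.6 m, so Δλ = 112.30 / 84834.6 × 3600 = 4.766″.

Δλ = 4.8″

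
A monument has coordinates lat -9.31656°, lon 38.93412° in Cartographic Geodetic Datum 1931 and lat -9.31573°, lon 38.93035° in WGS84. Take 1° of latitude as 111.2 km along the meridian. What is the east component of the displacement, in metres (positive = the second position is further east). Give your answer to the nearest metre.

ΔE = -414 m

Δφ = -9.31573° − -9.31656° = +0.00083°; Δλ = 38.93035° − 38.93412° = -0.00377°.
ΔN = Δφ × 111200 = 92.3 m; ΔE = Δλ × 111200 × cos(-9.31656°) = -0.00377 × 111200 × 0.986809 = -413.7 m.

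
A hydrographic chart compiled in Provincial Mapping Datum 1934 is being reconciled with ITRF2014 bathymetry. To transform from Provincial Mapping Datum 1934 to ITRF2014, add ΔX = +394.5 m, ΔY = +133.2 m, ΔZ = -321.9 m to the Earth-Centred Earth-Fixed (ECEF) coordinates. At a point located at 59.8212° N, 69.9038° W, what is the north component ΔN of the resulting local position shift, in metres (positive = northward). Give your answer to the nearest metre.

ΔN = -171 m

At φ = 59.8212°, λ = -69.9038°: sin φ = 0.864461, cos φ = 0.502700, sin λ = -0.939117, cos λ = 0.343597.
ΔN = −sin φ cos λ·ΔX − sin φ sin λ·ΔY + cos φ·ΔZ = −(0.864461)(0.343597)(394.5) − (0.864461)(-0.939117)(133.2) + (0.502700)(-321.9) = -170.86 m.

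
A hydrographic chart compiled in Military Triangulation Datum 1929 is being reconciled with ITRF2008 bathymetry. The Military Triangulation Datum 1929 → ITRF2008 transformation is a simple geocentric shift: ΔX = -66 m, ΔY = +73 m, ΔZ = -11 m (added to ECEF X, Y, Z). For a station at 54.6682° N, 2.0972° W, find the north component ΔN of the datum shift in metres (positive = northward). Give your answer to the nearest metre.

At φ = 54.6682°, λ = -2.0972°: sin φ = 0.815817, cos φ = 0.578311, sin λ = -0.036595, cos λ = 0.999330.
ΔN = −sin φ cos λ·ΔX − sin φ sin λ·ΔY + cos φ·ΔZ = −(0.815817)(0.999330)(-66) − (0.815817)(-0.036595)(73) + (0.578311)(-11) = 49.63 m.

ΔN = 50 m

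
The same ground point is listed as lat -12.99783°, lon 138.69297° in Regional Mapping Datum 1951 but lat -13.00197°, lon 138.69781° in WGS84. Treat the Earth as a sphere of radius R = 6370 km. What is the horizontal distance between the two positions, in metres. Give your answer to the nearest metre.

698 m

Δφ = -13.00197° − -12.99783° = -0.00414°; Δλ = 138.69781° − 138.69297° = +0.00484°.
1° along a meridian = πR/180 = 111177 m.
ΔN = Δφ × 111177 = -460.3 m; ΔE = Δλ × 111177 × cos(-12.99783°) = +0.00484 × 111177 × 0.974379 = 524.3 m.
Distance = √(ΔE² + ΔN²) = √(524.3² + (-460.3)²) = 697.7 m.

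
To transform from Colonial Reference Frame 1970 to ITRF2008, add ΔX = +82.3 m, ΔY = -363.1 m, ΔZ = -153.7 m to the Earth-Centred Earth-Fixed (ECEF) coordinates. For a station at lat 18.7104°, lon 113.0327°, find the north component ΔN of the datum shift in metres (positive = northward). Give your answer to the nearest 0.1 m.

ΔN = -28.1 m

At φ = 18.7104°, λ = 113.0327°: sin φ = 0.320785, cos φ = 0.947152, sin λ = 0.920282, cos λ = -0.391256.
ΔN = −sin φ cos λ·ΔX − sin φ sin λ·ΔY + cos φ·ΔZ = −(0.320785)(-0.391256)(82.3) − (0.320785)(0.920282)(-363.1) + (0.947152)(-153.7) = -28.06 m.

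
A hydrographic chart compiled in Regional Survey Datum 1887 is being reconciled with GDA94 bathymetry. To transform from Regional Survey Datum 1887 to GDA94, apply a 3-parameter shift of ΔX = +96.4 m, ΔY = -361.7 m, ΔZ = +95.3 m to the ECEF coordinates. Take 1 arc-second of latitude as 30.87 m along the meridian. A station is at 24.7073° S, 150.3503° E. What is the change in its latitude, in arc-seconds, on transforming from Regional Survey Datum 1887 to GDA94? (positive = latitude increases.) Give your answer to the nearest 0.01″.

Δφ = -0.75″

sin φ = -0.417983, cos φ = 0.908455, sin λ = 0.494696, cos λ = -0.869066.
North component: ΔN = −sin φ cos λ·ΔX − sin φ sin λ·ΔY + cos φ·ΔZ = −(-0.417983)(-0.869066)(96.4) − (-0.417983)(0.494696)(-361.7) + (0.908455)(95.3) = -23.23 m.
1° of latitude spans 3600 × 30.87 = 111132 m, so Δφ = -23.23 / 111132 × 3600 = -0.753″.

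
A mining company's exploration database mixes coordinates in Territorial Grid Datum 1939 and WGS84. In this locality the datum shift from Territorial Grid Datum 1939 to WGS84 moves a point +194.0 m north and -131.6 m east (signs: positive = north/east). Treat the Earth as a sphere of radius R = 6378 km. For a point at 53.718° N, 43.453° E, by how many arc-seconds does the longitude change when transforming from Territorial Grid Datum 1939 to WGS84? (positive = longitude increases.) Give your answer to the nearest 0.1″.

At latitude 53.718°, cos φ = 0.591760.
One radian of longitude at latitude φ spans R cos φ, so Δλ = ΔE / (R cos φ) = -131.6 / (6378000 × 0.591760) = -3.4868e-05 rad = -7.192″.

Δλ = -7.2″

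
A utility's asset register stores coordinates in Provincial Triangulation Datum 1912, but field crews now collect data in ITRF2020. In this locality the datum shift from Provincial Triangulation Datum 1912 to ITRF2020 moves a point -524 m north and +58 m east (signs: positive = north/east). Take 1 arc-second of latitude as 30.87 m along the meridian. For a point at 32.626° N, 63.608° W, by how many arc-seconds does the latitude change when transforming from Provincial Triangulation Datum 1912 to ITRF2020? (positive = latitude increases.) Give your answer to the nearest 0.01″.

1″ of latitude = 30.87 m, so Δφ = -524.0 / 30.87 = -16.974″.

Δφ = -16.97″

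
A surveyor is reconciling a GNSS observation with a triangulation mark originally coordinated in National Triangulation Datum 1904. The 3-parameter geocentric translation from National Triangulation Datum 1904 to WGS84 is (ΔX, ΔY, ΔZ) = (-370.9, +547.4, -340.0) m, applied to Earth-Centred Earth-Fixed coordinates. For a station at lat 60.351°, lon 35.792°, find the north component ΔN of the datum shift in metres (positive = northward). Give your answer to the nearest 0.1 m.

The local north axis is (−sin φ cos λ, −sin φ sin λ, cos φ), giving ΔN = 261.464 − 278.228 − 168.193 = -184.96 m.

ΔN = -185.0 m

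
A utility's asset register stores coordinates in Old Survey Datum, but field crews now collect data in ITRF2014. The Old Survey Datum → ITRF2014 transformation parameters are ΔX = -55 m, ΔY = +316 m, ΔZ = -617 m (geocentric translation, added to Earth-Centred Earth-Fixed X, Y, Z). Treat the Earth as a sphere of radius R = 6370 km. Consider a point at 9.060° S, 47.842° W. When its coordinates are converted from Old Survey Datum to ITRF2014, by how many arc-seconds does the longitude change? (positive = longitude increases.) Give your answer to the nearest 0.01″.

sin φ = -0.157469, cos φ = 0.987524, sin λ = -0.741297, cos λ = 0.671177.
East component: ΔE = −sin λ·ΔX + cos λ·ΔY = −(-0.741297)(-55) + (0.671177)(316) = 171.32 m.
1° of latitude spans πR/180 = 111177 m; at latitude φ, 1° of longitude spans that × cos φ = 109790.4 m, so Δλ = 171.32 / 109790.4 × 3600 = 5.618″.

Δλ = 5.62″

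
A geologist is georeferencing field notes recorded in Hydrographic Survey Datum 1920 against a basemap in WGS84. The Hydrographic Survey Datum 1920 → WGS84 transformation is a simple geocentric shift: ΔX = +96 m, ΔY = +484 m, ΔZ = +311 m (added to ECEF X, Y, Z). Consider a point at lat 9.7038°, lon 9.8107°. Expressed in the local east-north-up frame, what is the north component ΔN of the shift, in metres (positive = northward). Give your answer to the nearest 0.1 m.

ΔN = 276.7 m

The local north axis is (−sin φ cos λ, −sin φ sin λ, cos φ), giving ΔN = -15.945 − 13.901 + 306.550 = 276.70 m.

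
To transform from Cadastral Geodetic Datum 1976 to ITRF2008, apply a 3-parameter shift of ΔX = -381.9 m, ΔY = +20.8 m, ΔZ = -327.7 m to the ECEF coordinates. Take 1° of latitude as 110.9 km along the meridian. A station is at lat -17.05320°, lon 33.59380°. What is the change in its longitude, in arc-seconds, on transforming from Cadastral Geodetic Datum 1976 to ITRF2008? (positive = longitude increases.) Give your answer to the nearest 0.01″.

sin φ = -0.293260, cos φ = 0.956033, sin λ = 0.553301, cos λ = 0.832981.
East component: ΔE = −sin λ·ΔX + cos λ·ΔY = −(0.553301)(-381.9) + (0.832981)(20.8) = 228.63 m.
1° of latitude spans 110900 m; at latitude φ, 1° of longitude spans that × cos φ = 106024.0 m, so Δλ = 228.63 / 106024.0 × 3600 = 7.763″.

Δλ = 7.76″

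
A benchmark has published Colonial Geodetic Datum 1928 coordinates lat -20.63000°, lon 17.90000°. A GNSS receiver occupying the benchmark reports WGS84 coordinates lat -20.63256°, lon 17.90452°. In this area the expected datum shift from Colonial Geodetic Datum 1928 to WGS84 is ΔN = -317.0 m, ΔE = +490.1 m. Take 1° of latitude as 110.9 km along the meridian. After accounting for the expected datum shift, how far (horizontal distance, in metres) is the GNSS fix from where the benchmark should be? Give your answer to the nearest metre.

39 m

Observed coordinate differences: Δφ = -0.00256°, Δλ = +0.00452°.
Converting to metres (1° lat = 110900 m, cos φ = 0.935875): observed ΔN = -283.9 m, observed ΔE = 469.1 m.
Subtracting the expected shift leaves a residual of -283.9 − (-317.0) = 33.1 m north and 469.1 − (490.1) = -21.0 m east.
Residual distance = √(33.1² + (-21.0)²) = 39.2 m.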